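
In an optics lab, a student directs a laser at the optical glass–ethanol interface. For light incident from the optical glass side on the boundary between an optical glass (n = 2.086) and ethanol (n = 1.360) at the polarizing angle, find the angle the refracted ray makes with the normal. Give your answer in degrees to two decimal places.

tan θ_B = n₂/n₁ = 1.360/2.086 = 0.6520, so θ_B = 33.10°.
Since θ_B + θ_t = 90° at Brewster incidence, θ_t = 90° − 33.10° = 56.90°.

θ_t ≈ 56.90°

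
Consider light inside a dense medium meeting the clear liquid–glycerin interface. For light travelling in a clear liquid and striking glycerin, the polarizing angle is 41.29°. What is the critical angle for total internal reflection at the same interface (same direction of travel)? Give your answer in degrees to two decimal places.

From Brewster, n₂/n₁ = tan θ_B = tan 41.29° = 0.8782.
Then sin θ_c = n₂/n₁ = 0.8782, so θ_c = arcsin 0.8782 = 61.43°.

θ_c ≈ 61.43°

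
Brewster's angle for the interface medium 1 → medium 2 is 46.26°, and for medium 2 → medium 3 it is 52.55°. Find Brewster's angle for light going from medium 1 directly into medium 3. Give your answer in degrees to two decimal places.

θ_B ≈ 53.76°

n₂/n₁ = tan 46.26° = 1.0450 and n₃/n₂ = tan 52.55° = 1.3056.
n₃/n₁ = 1.3643. Then tan θ_B(1→3) = n₃/n₁, so θ_B(1→3) = arctan(1.3643) = 53.76°.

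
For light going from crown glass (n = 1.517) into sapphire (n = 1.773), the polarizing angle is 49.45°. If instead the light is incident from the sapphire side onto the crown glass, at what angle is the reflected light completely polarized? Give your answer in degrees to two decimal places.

tan θ_B' = n₁/n₂ = 1/tan θ_B, so θ_B' = 90° − θ_B.
θ_B' = 90° − 49.45° = 40.55°.

θ_B' ≈ 40.55°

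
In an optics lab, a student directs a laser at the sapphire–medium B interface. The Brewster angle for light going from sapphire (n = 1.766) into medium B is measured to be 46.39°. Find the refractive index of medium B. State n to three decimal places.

n ≈ 1.854

Brewster's law: tan θ_B = n₂/n₁ (light incident in sapphire, refracted into medium B).
n₂ = n₁ tan θ_B = 1.766 × tan 46.39° = 1.854.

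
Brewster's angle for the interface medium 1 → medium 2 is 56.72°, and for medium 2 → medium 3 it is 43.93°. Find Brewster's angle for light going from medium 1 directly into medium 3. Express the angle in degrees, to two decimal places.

θ_B ≈ 55.73°

n₂/n₁ = tan 56.72° = 1.5235 and n₃/n₂ = tan 43.93° = 0.9633.
n₃/n₁ = 1.4676. Then tan θ_B(1→3) = n₃/n₁, so θ_B(1→3) = arctan(1.4676) = 55.73°.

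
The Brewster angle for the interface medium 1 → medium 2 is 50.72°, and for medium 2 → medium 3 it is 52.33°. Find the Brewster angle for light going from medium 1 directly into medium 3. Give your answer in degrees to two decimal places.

n₂/n₁ = tan 50.72° = 1.2226 and n₃/n₂ = tan 52.33° = 1.2952.
Multiplying, n₃/n₁ = 1.2226 × 1.2952 = 1.5836, and θ_B(1→3) = arctan 1.5836 = 57.73°.

θ_B ≈ 57.73°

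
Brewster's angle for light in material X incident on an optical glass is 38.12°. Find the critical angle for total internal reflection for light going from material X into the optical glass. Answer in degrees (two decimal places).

From Brewster, n₂/n₁ = tan θ_B = tan 38.12° = 0.7847.
Then sin θ_c = n₂/n₁ = 0.7847, so θ_c = arcsin 0.7847 = 51.69°.

θ_c ≈ 51.69°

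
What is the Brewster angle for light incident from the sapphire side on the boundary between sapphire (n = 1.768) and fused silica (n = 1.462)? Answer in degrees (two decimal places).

tan θ_B = n₂/n₁ = 1.462/1.768 = 0.8269.
So θ_B = arctan 0.8269 = 39.59°.

θ_B ≈ 39.59°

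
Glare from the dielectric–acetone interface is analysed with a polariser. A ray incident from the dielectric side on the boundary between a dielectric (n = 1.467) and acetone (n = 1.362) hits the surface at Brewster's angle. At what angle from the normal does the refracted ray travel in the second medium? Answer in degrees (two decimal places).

First find Brewster's angle: tan θ_B = 1.362/1.467 = 0.9284, giving θ_B = 42.87°.
The refracted ray is perpendicular to the reflected ray, so θ_t = 90° − θ_B = 47.13°.

θ_t ≈ 47.13°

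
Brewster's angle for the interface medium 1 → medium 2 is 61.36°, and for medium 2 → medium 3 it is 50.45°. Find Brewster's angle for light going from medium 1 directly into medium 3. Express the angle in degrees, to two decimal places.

θ_B ≈ 65.73°

tan θ_B(1→2) = n₂/n₁ = tan 61.36° = 1.8311.
tan θ_B(2→3) = n₃/n₂ = tan 50.45° = 1.2109.
n₃/n₁ = 2.2173. Then tan θ_B(1→3) = n₃/n₁, so θ_B(1→3) = arctan(2.2173) = 65.73°.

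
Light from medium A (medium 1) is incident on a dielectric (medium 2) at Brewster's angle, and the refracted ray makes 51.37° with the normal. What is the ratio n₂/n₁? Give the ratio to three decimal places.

n₂/n₁ ≈ 0.799

θ_B + θ_t = 90°, so θ_B = 90° − 51.37° = 38.63°.
tan θ_B = n₂/n₁, so n₂/n₁ = tan 38.63° = 0.799.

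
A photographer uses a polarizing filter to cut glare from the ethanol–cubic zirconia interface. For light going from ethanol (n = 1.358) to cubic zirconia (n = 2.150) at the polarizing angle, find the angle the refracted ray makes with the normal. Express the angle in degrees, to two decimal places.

θ_t ≈ 32.28°

tan θ_B = n₂/n₁ = 2.150/1.358 = 1.5832, so θ_B = 57.72°.
At Brewster's angle the reflected and refracted rays are perpendicular, so θ_t = 90° − θ_B = 90° − 57.72° = 32.28°.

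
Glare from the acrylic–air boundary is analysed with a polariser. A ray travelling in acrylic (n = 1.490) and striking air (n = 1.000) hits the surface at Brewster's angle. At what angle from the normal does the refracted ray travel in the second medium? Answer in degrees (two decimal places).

θ_B = arctan(n₂/n₁) = arctan(1.000/1.490) = 33.87°.
The refracted ray is perpendicular to the reflected ray, so θ_t = 90° − θ_B = 56.13°.

θ_t ≈ 56.13°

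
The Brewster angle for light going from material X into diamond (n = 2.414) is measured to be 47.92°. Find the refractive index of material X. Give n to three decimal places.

n ≈ 2.180

Full polarization of the reflected beam means tan θ_B = n₂/n₁, where n₁ is the incident medium (material X).
n₁ = n₂ / tan θ_B = 2.414 / tan 47.92° = 2.180.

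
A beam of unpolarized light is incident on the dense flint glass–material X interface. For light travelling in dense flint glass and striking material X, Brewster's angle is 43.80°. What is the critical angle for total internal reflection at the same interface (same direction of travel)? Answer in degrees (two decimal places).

n₂/n₁ = tan 43.80° = 0.9590; the critical angle satisfies sin θ_c = n₂/n₁.
θ_c = arcsin(0.9590) = 73.53°.

θ_c ≈ 73.53°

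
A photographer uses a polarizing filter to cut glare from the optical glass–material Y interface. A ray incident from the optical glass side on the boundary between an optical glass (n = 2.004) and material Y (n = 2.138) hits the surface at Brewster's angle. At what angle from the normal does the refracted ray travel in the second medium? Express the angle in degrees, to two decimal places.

θ_B = arctan(n₂/n₁) = arctan(2.138/2.004) = 46.85°.
The refracted ray is perpendicular to the reflected ray, so θ_t = 90° − θ_B = 43.15°.

θ_t ≈ 43.15°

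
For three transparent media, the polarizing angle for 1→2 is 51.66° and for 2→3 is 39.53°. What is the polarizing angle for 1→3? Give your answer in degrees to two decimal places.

θ_B ≈ 46.22°

Each Brewster angle gives a ratio: n₂/n₁ = tan 51.66° = 1.2644, n₃/n₂ = tan 39.53° = 0.8252.
Multiplying, n₃/n₁ = 1.2644 × 0.8252 = 1.0434, and θ_B(1→3) = arctan 1.0434 = 46.22°.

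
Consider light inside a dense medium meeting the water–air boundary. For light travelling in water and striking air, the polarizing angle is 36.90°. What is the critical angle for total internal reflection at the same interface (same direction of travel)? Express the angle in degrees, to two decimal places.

θ_c ≈ 48.66°

tan θ_B = n₂/n₁ = tan 36.90° = 0.7508.
Total internal reflection: sin θ_c = n₂/n₁ = 0.7508.
θ_c = arcsin(0.7508) = 48.66°.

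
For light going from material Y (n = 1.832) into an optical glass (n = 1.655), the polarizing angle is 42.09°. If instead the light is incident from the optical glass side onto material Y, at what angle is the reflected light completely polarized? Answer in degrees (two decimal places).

θ_B' ≈ 47.91°

tan θ_B' = n₁/n₂ = 1/tan θ_B, so θ_B' = 90° − θ_B.
θ_B' = 90° − 42.09° = 47.91°.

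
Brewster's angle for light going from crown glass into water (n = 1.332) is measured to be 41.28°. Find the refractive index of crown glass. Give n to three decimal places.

n ≈ 1.517

Full polarization of the reflected beam means tan θ_B = n₂/n₁, where n₁ is the incident medium (crown glass).
n₁ = n₂ / tan θ_B = 1.332 / tan 41.28° = 1.517.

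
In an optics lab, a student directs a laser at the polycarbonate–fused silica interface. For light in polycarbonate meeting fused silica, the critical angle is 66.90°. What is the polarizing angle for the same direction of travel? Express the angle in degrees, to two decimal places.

n₂/n₁ = sin θ_c = sin 66.90° = 0.9198.
tan θ_B equals the same ratio, so θ_B = arctan(0.9198) = 42.61°.

θ_B ≈ 42.61°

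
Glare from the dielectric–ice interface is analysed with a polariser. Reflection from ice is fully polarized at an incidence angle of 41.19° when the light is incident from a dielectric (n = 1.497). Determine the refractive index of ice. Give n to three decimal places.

Brewster's law: tan θ_B = n₂/n₁ (light incident in a dielectric, refracted into ice).
n₂ = n₁ tan θ_B = 1.497 × tan 41.19° = 1.310.

n ≈ 1.310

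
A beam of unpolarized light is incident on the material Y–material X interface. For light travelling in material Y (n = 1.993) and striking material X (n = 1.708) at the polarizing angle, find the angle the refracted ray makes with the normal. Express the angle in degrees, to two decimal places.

tan θ_B = n₂/n₁ = 1.708/1.993 = 0.8570, so θ_B = 40.60°.
Since θ_B + θ_t = 90° at Brewster incidence, θ_t = 90° − 40.60° = 49.40°.

θ_t ≈ 49.40°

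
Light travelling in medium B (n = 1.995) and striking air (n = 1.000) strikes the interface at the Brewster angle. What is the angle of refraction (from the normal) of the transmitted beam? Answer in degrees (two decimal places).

tan θ_B = n₂/n₁ = 1.000/1.995 = 0.5013, so θ_B = 26.62°.
Since θ_B + θ_t = 90° at Brewster incidence, θ_t = 90° − 26.62° = 63.38°.

θ_t ≈ 63.38°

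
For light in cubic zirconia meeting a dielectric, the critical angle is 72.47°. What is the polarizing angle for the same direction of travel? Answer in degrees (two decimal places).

θ_B ≈ 43.64°

sin θ_c = n₂/n₁, so n₂/n₁ = sin 72.47° = 0.9536.
Brewster: tan θ_B = n₂/n₁ = 0.9536.
θ_B = arctan(0.9536) = 43.64°.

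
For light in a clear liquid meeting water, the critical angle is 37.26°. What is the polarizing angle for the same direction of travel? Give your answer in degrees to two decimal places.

n₂/n₁ = sin θ_c = sin 37.26° = 0.6054.
tan θ_B equals the same ratio, so θ_B = arctan(0.6054) = 31.19°.

θ_B ≈ 31.19°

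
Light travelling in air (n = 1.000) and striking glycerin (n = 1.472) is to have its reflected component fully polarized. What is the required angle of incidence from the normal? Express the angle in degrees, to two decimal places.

θ_B ≈ 55.81°

Brewster's condition: tan θ_B = n₂/n₁ = 1.472/1.000 = 1.4720.
θ_B = arctan(1.4720) = 55.81°.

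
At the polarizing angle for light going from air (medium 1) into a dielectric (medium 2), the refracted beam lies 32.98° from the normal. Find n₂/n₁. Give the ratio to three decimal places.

n₂/n₁ ≈ 1.541

At Brewster incidence θ_B = 90° − θ_t = 90° − 32.98° = 57.02°.
Then n₂/n₁ = tan θ_B = tan 57.02° = 1.541.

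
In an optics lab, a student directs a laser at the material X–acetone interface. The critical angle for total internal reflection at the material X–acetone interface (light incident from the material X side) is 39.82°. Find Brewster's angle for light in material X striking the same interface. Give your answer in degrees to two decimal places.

θ_B ≈ 32.63°

n₂/n₁ = sin θ_c = sin 39.82° = 0.6404.
tan θ_B equals the same ratio, so θ_B = arctan(0.6404) = 32.63°.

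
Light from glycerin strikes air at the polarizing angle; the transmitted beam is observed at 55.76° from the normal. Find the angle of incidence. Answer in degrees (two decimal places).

θ_B ≈ 34.24°

At Brewster's angle the reflected and refracted rays are perpendicular, so θ_B + θ_t = 90°.
So θ_B = 90° − θ_t = 90° − 55.76° = 34.24°.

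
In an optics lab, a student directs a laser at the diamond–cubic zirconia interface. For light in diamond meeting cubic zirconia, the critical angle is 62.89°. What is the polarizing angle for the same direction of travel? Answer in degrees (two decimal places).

At the critical angle sin θ_c = n₂/n₁, giving n₂/n₁ = sin 62.89° = 0.8901.
Then tan θ_B = n₂/n₁ = 0.8901, so θ_B = arctan 0.8901 = 41.67°.

θ_B ≈ 41.67°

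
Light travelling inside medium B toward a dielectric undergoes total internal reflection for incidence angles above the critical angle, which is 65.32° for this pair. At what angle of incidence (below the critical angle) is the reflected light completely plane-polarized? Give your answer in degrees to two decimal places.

θ_B ≈ 42.26°

n₂/n₁ = sin θ_c = sin 65.32° = 0.9087.
tan θ_B equals the same ratio, so θ_B = arctan(0.9087) = 42.26°.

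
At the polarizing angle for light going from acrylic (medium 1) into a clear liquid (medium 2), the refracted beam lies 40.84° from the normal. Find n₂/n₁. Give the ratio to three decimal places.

θ_B + θ_t = 90°, so θ_B = 90° − 40.84° = 49.16°.
tan θ_B = n₂/n₁, so n₂/n₁ = tan 49.16° = 1.157.

n₂/n₁ ≈ 1.157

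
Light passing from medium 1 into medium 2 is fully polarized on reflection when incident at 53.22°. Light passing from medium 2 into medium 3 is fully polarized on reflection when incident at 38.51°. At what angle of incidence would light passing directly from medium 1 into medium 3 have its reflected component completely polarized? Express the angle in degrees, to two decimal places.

n₂/n₁ = tan 53.22° = 1.3377 and n₃/n₂ = tan 38.51° = 0.7957.
Multiplying, n₃/n₁ = 1.3377 × 0.7957 = 1.0644, and θ_B(1→3) = arctan 1.0644 = 46.79°.

θ_B ≈ 46.79°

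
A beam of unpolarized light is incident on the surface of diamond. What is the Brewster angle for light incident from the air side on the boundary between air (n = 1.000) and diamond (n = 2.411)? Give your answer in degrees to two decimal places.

θ_B ≈ 67.47°

tan θ_B = n₂/n₁ = 2.411/1.000 = 2.4110.
θ_B = arctan(2.4110) = 67.47°.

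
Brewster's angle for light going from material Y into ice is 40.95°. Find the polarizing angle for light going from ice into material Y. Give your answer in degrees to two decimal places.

θ_B' ≈ 49.05°

tan θ_B' = n₁/n₂ = 1/tan θ_B, so θ_B' = 90° − θ_B.
θ_B' = 90° − 40.95° = 49.05°.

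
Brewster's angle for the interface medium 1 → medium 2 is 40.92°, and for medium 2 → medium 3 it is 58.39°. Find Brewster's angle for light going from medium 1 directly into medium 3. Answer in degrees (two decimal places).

θ_B ≈ 54.63°

tan θ_B(1→2) = n₂/n₁ = tan 40.92° = 0.8668.
tan θ_B(2→3) = n₃/n₂ = tan 58.39° = 1.6248.
So n₃/n₁ = (n₂/n₁)(n₃/n₂) = 0.8668 × 1.6248 = 1.4085.
θ_B(1→3) = arctan(1.4085) = 54.63°.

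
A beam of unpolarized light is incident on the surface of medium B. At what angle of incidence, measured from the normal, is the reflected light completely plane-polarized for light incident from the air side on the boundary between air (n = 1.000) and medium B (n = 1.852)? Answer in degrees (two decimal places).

θ_B ≈ 61.63°

Here n₂/n₁ = 1.852/1.000 = 1.8520, and Brewster's law gives tan θ_B = n₂/n₁.
θ_B = arctan(1.8520) = 61.63°.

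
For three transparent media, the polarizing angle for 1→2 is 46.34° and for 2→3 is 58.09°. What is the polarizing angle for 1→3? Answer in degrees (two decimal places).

θ_B ≈ 59.28°

tan θ_B(1→2) = n₂/n₁ = tan 46.34° = 1.0479.
tan θ_B(2→3) = n₃/n₂ = tan 58.09° = 1.6059.
So n₃/n₁ = (n₂/n₁)(n₃/n₂) = 1.0479 × 1.6059 = 1.6829.
θ_B(1→3) = arctan(1.6829) = 59.28°.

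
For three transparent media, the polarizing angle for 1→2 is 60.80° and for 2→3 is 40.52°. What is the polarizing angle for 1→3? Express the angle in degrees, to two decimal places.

θ_B ≈ 56.82°

tan θ_B(1→2) = n₂/n₁ = tan 60.80° = 1.7893.
tan θ_B(2→3) = n₃/n₂ = tan 40.52° = 0.8547.
Multiplying, n₃/n₁ = 1.7893 × 0.8547 = 1.5293, and θ_B(1→3) = arctan 1.5293 = 56.82°.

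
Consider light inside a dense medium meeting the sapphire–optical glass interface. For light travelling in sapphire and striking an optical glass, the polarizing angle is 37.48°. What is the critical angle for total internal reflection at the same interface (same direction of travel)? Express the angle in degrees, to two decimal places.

θ_c ≈ 50.06°

n₂/n₁ = tan 37.48° = 0.7668; the critical angle satisfies sin θ_c = n₂/n₁.
θ_c = arcsin(0.7668) = 50.06°.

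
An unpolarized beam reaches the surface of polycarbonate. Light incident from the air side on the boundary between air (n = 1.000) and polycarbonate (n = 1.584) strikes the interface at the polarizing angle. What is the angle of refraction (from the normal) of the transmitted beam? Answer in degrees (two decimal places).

θ_t ≈ 32.26°

θ_B = arctan(n₂/n₁) = arctan(1.584/1.000) = 57.74°.
At Brewster's angle the reflected and refracted rays are perpendicular, so θ_t = 90° − θ_B = 90° − 57.74° = 32.26°.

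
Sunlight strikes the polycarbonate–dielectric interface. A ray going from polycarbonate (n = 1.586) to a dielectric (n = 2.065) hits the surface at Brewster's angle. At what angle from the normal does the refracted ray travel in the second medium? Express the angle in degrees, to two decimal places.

θ_B = arctan(n₂/n₁) = arctan(2.065/1.586) = 52.47°.
At Brewster's angle the reflected and refracted rays are perpendicular, so θ_t = 90° − θ_B = 90° − 52.47° = 37.53°.

θ_t ≈ 37.53°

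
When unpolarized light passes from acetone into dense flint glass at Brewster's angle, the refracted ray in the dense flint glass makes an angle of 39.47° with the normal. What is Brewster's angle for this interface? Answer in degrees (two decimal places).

Since the reflected and refracted rays are at right angles at the polarizing angle, θ_B + θ_t = 90°.
θ_B = 90° − 39.47° = 50.53°.

θ_B ≈ 50.53°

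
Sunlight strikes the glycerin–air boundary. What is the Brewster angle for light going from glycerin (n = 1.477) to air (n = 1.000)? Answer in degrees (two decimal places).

θ_B ≈ 34.10°

Brewster's condition: tan θ_B = n₂/n₁ = 1.000/1.477 = 0.6770.
So θ_B = arctan 0.6770 = 34.10°.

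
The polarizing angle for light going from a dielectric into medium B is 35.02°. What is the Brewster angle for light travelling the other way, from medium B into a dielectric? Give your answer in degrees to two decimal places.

θ_B' ≈ 54.98°

The two Brewster angles are complementary: θ_B' = 90° − θ_B = 90° − 35.02° = 54.98°.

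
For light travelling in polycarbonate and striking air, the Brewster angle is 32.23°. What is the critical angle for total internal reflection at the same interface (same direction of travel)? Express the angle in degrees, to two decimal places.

θ_c ≈ 39.08°

n₂/n₁ = tan 32.23° = 0.6305; the critical angle satisfies sin θ_c = n₂/n₁.
θ_c = arcsin(0.6305) = 39.08°.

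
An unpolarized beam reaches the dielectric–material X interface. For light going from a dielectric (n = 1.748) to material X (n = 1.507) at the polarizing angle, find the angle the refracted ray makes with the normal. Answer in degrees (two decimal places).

θ_t ≈ 49.23°

tan θ_B = n₂/n₁ = 1.507/1.748 = 0.8621, so θ_B = 40.77°.
The refracted ray is perpendicular to the reflected ray, so θ_t = 90° − θ_B = 49.23°.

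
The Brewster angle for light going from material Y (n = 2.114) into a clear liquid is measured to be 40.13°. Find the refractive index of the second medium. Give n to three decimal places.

n ≈ 1.782

Full polarization of the reflected beam means tan θ_B = n₂/n₁, where n₁ is the incident medium (material Y).
n₂ = n₁ tan θ_B = 2.114 × tan 40.13° = 1.782.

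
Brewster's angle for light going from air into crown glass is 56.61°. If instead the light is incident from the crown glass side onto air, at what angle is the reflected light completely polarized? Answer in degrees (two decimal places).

θ_B' ≈ 33.39°

The two Brewster angles are complementary: θ_B' = 90° − θ_B = 90° − 56.61° = 33.39°.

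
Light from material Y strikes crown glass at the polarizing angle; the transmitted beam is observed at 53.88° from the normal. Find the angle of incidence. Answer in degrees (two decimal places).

At Brewster's angle the reflected and refracted rays are perpendicular, so θ_B + θ_t = 90°.
θ_B = 90° − 53.88° = 36.12°.

θ_B ≈ 36.12°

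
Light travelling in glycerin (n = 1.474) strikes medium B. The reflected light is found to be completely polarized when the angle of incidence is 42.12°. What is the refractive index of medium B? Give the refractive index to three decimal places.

Brewster's law: tan θ_B = n₂/n₁ (light incident in glycerin, refracted into medium B).
n₂ = n₁ tan θ_B = 1.474 × tan 42.12° = 1.333.

n ≈ 1.333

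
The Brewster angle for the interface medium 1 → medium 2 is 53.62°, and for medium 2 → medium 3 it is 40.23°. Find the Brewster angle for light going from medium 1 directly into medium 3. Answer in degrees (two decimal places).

n₂/n₁ = tan 53.62° = 1.3574 and n₃/n₂ = tan 40.23° = 0.8460.
Multiplying, n₃/n₁ = 1.3574 × 0.8460 = 1.1483, and θ_B(1→3) = arctan 1.1483 = 48.95°.

θ_B ≈ 48.95°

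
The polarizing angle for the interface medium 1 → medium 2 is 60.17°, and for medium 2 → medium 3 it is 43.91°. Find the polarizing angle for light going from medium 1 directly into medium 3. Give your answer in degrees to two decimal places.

θ_B ≈ 59.22°

Each Brewster angle gives a ratio: n₂/n₁ = tan 60.17° = 1.7440, n₃/n₂ = tan 43.91° = 0.9627.
n₃/n₁ = 1.6789. Then tan θ_B(1→3) = n₃/n₁, so θ_B(1→3) = arctan(1.6789) = 59.22°.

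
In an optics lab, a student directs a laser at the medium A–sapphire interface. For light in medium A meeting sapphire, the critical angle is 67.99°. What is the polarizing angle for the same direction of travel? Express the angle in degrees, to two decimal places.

θ_B ≈ 42.83°

n₂/n₁ = sin θ_c = sin 67.99° = 0.9271.
tan θ_B equals the same ratio, so θ_B = arctan(0.9271) = 42.83°.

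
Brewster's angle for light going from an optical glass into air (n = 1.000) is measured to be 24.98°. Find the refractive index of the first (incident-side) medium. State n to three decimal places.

Brewster's law: tan θ_B = n₂/n₁ (light incident in an optical glass, refracted into air).
n₁ = n₂ / tan θ_B = 1.000 / tan 24.98° = 2.146.

n ≈ 2.146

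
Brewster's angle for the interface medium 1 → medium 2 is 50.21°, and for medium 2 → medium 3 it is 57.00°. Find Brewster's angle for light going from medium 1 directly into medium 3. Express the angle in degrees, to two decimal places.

θ_B ≈ 61.59°

tan θ_B(1→2) = n₂/n₁ = tan 50.21° = 1.2007.
tan θ_B(2→3) = n₃/n₂ = tan 57.00° = 1.5399.
So n₃/n₁ = (n₂/n₁)(n₃/n₂) = 1.2007 × 1.5399 = 1.8489.
θ_B(1→3) = arctan(1.8489) = 61.59°.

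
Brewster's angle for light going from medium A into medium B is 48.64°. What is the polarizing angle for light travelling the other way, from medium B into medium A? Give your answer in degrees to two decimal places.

Reversing the direction swaps n₁ and n₂, so tan θ_B' = 1/tan θ_B and θ_B' = 90° − θ_B.
Hence θ_B' = 90° − 48.64° = 41.36°.

θ_B' ≈ 41.36°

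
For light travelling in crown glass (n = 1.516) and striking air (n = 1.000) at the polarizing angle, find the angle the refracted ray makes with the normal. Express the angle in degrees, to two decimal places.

First find Brewster's angle: tan θ_B = 1.000/1.516 = 0.6596, giving θ_B = 33.41°.
At Brewster's angle the reflected and refracted rays are perpendicular, so θ_t = 90° − θ_B = 90° − 33.41° = 56.59°.

θ_t ≈ 56.59°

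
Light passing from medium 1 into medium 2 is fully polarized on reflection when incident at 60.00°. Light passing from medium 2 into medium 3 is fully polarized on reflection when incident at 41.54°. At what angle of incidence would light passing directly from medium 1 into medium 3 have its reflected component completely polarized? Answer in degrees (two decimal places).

θ_B ≈ 56.91°

tan θ_B(1→2) = n₂/n₁ = tan 60.00° = 1.7321.
tan θ_B(2→3) = n₃/n₂ = tan 41.54° = 0.8860.
Multiplying, n₃/n₁ = 1.7321 × 0.8860 = 1.5345, and θ_B(1→3) = arctan 1.5345 = 56.91°.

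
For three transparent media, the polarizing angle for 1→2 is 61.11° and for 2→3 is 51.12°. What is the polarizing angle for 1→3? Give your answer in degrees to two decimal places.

θ_B ≈ 66.01°

n₂/n₁ = tan 61.11° = 1.8122 and n₃/n₂ = tan 51.12° = 1.2402.
So n₃/n₁ = (n₂/n₁)(n₃/n₂) = 1.8122 × 1.2402 = 2.2475.
θ_B(1→3) = arctan(2.2475) = 66.01°.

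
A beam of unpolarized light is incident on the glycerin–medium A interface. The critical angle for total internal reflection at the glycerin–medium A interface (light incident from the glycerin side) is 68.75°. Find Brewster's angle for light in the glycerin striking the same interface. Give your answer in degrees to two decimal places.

sin θ_c = n₂/n₁, so n₂/n₁ = sin 68.75° = 0.9320.
Brewster: tan θ_B = n₂/n₁ = 0.9320.
θ_B = arctan(0.9320) = 42.98°.

θ_B ≈ 42.98°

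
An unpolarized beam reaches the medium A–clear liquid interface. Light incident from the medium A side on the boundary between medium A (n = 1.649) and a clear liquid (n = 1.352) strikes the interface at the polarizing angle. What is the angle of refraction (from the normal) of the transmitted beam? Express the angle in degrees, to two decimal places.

First find Brewster's angle: tan θ_B = 1.352/1.649 = 0.8199, giving θ_B = 39.35°.
The refracted ray is perpendicular to the reflected ray, so θ_t = 90° − θ_B = 50.65°.

θ_t ≈ 50.65°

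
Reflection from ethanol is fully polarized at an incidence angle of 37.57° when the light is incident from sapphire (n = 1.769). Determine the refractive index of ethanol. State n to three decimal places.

Brewster's law: tan θ_B = n₂/n₁ (light incident in sapphire, refracted into ethanol).
n₂ = n₁ tan θ_B = 1.769 × tan 37.57° = 1.361.

n ≈ 1.361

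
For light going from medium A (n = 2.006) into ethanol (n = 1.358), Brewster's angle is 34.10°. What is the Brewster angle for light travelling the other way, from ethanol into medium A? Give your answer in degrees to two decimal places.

θ_B' ≈ 55.90°

The two Brewster angles are complementary: θ_B' = 90° − θ_B = 90° − 34.10° = 55.90°.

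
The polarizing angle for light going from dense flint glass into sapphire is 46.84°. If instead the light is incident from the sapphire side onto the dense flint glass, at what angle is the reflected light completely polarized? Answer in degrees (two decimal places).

θ_B' ≈ 43.16°

tan θ_B' = n₁/n₂ = 1/tan θ_B, so θ_B' = 90° − θ_B.
θ_B' = 90° − 46.84° = 43.16°.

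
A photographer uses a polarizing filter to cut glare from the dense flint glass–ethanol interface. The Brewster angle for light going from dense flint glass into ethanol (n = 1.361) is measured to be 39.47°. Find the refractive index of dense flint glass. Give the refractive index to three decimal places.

Full polarization of the reflected beam means tan θ_B = n₂/n₁, where n₁ is the incident medium (dense flint glass).
n₁ = n₂ / tan θ_B = 1.361 / tan 39.47° = 1.653.

n ≈ 1.653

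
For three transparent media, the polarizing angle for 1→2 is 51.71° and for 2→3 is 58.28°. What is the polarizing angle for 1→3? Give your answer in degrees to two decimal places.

θ_B ≈ 63.99°

Each Brewster angle gives a ratio: n₂/n₁ = tan 51.71° = 1.2667, n₃/n₂ = tan 58.28° = 1.6179.
Multiplying, n₃/n₁ = 1.2667 × 1.6179 = 2.0493, and θ_B(1→3) = arctan 2.0493 = 63.99°.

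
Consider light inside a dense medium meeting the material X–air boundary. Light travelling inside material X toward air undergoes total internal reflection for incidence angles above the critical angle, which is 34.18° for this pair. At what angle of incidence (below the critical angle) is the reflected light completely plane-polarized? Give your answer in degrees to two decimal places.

At the critical angle sin θ_c = n₂/n₁, giving n₂/n₁ = sin 34.18° = 0.5618.
Then tan θ_B = n₂/n₁ = 0.5618, so θ_B = arctan 0.5618 = 29.33°.

θ_B ≈ 29.33°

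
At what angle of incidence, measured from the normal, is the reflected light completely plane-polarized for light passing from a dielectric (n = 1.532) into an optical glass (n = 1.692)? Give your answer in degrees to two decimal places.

θ_B ≈ 47.84°

tan θ_B = n₂/n₁ = 1.692/1.532 = 1.1044.
θ_B = arctan(1.1044) = 47.84°.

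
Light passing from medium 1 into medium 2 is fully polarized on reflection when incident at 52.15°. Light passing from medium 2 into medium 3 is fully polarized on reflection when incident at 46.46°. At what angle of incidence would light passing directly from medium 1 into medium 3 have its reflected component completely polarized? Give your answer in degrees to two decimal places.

θ_B ≈ 53.56°

n₂/n₁ = tan 52.15° = 1.2869 and n₃/n₂ = tan 46.46° = 1.0523.
n₃/n₁ = 1.3542. Then tan θ_B(1→3) = n₃/n₁, so θ_B(1→3) = arctan(1.3542) = 53.56°.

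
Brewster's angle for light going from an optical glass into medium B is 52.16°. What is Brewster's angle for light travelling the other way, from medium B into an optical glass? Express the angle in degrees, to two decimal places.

θ_B' ≈ 37.84°

tan θ_B' = n₁/n₂ = 1/tan θ_B, so θ_B' = 90° − θ_B.
θ_B' = 90° − 52.16° = 37.84°.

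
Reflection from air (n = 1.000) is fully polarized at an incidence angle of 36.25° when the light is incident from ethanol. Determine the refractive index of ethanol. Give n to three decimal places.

n ≈ 1.364

Brewster's law: tan θ_B = n₂/n₁ (light incident in ethanol, refracted into air).
n₁ = n₂ / tan θ_B = 1.000 / tan 36.25° = 1.364.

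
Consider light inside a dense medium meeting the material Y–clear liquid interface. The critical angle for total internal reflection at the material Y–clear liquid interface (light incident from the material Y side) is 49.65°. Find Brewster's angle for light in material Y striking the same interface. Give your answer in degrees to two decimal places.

θ_B ≈ 37.31°

At the critical angle sin θ_c = n₂/n₁, giving n₂/n₁ = sin 49.65° = 0.7621.
Then tan θ_B = n₂/n₁ = 0.7621, so θ_B = arctan 0.7621 = 37.31°.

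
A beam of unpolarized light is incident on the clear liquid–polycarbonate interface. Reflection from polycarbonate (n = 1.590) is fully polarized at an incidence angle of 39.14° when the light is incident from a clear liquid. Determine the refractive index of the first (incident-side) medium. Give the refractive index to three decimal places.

n ≈ 1.954

At Brewster's angle, tan θ_B = n₂/n₁ with n₁ on the incident side (a clear liquid) and n₂ on the transmitted side (polycarbonate).
n₁ = n₂ / tan θ_B = 1.590 / tan 39.14° = 1.954.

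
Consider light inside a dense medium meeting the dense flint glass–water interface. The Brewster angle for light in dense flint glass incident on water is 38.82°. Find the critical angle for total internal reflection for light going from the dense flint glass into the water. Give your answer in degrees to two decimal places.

From Brewster, n₂/n₁ = tan θ_B = tan 38.82° = 0.8046.
Then sin θ_c = n₂/n₁ = 0.8046, so θ_c = arcsin 0.8046 = 53.57°.

θ_c ≈ 53.57°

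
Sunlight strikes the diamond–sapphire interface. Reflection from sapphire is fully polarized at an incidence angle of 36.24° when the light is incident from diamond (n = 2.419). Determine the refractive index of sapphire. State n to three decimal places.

At Brewster's angle, tan θ_B = n₂/n₁ with n₁ on the incident side (diamond) and n₂ on the transmitted side (sapphire).
n₂ = n₁ tan θ_B = 2.419 × tan 36.24° = 1.773.

n ≈ 1.773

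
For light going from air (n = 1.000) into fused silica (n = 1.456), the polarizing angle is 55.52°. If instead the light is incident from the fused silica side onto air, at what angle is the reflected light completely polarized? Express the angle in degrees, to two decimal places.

θ_B' ≈ 34.48°

The two Brewster angles are complementary: θ_B' = 90° − θ_B = 90° − 55.52° = 34.48°.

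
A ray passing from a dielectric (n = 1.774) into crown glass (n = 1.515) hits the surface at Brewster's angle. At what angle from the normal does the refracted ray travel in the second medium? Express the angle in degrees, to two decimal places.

θ_B = arctan(n₂/n₁) = arctan(1.515/1.774) = 40.50°.
At Brewster's angle the reflected and refracted rays are perpendicular, so θ_t = 90° − θ_B = 90° − 40.50° = 49.50°.

θ_t ≈ 49.50°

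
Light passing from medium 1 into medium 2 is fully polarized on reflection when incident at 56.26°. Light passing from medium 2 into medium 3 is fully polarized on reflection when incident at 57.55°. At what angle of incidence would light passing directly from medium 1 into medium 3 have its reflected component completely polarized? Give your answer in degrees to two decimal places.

θ_B ≈ 66.99°

n₂/n₁ = tan 56.26° = 1.4972 and n₃/n₂ = tan 57.55° = 1.5727.
n₃/n₁ = 2.3546. Then tan θ_B(1→3) = n₃/n₁, so θ_B(1→3) = arctan(2.3546) = 66.99°.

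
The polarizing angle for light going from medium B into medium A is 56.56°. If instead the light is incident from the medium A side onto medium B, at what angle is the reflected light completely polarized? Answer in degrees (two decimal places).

The two Brewster angles are complementary: θ_B' = 90° − θ_B = 90° − 56.56° = 33.44°.

θ_B' ≈ 33.44°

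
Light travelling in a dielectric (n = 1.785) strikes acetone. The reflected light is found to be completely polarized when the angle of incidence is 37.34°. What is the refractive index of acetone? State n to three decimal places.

n ≈ 1.362

At the polarizing angle, tan θ_B = n₂/n₁ with n₁ on the incident side (a dielectric) and n₂ on the transmitted side (acetone).
n₂ = n₁ tan θ_B = 1.785 × tan 37.34° = 1.362.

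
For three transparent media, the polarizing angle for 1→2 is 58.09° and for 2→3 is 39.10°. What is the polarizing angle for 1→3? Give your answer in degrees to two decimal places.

n₂/n₁ = tan 58.09° = 1.6059 and n₃/n₂ = tan 39.10° = 0.8127.
So n₃/n₁ = (n₂/n₁)(n₃/n₂) = 1.6059 × 0.8127 = 1.3051.
θ_B(1→3) = arctan(1.3051) = 52.54°.

θ_B ≈ 52.54°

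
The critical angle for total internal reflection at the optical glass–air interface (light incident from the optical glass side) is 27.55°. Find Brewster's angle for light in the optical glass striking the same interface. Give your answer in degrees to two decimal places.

θ_B ≈ 24.82°

At the critical angle sin θ_c = n₂/n₁, giving n₂/n₁ = sin 27.55° = 0.4625.
Then tan θ_B = n₂/n₁ = 0.4625, so θ_B = arctan 0.4625 = 24.82°.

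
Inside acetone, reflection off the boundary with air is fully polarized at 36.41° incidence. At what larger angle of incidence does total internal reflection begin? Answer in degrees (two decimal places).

θ_c ≈ 47.52°

n₂/n₁ = tan 36.41° = 0.7375; the critical angle satisfies sin θ_c = n₂/n₁.
θ_c = arcsin(0.7375) = 47.52°.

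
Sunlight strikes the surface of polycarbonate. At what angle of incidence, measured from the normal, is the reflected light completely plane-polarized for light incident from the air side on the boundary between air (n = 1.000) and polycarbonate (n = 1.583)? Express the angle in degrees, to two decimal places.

θ_B ≈ 57.72°

At Brewster's angle the reflected and refracted rays are perpendicular, which with Snell's law gives tan θ_B = n₂/n₁.
Brewster's condition: tan θ_B = n₂/n₁ = 1.583/1.000 = 1.5830.
So θ_B = arctan 1.5830 = 57.72°.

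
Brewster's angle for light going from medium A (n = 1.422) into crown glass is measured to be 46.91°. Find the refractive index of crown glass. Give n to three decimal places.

n ≈ 1.520

Brewster's law: tan θ_B = n₂/n₁ (light incident in medium A, refracted into crown glass).
n₂ = n₁ tan θ_B = 1.422 × tan 46.91° = 1.520.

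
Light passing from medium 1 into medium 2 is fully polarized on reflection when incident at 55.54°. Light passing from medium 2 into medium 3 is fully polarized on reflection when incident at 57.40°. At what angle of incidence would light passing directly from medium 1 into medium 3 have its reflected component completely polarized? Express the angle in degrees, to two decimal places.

θ_B ≈ 66.30°

tan θ_B(1→2) = n₂/n₁ = tan 55.54° = 1.4572.
tan θ_B(2→3) = n₃/n₂ = tan 57.40° = 1.5637.
So n₃/n₁ = (n₂/n₁)(n₃/n₂) = 1.4572 × 1.5637 = 2.2785.
θ_B(1→3) = arctan(2.2785) = 66.30°.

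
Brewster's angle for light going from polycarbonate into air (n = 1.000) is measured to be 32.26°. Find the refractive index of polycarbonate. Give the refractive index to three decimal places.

Brewster's law: tan θ_B = n₂/n₁ (light incident in polycarbonate, refracted into air).
n₁ = n₂ / tan θ_B = 1.000 / tan 32.26° = 1.584.

n ≈ 1.584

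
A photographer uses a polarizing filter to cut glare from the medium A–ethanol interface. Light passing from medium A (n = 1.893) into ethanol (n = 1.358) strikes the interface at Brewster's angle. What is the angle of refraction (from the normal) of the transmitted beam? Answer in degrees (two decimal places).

θ_t ≈ 54.35°

tan θ_B = n₂/n₁ = 1.358/1.893 = 0.7174, so θ_B = 35.65°.
Since θ_B + θ_t = 90° at Brewster incidence, θ_t = 90° − 35.65° = 54.35°.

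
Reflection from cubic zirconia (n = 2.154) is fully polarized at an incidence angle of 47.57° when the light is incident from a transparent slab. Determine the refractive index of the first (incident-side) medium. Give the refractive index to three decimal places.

Brewster's law: tan θ_B = n₂/n₁ (light incident in a transparent slab, refracted into cubic zirconia).
n₁ = n₂ / tan θ_B = 2.154 / tan 47.57° = 1.969.

n ≈ 1.969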